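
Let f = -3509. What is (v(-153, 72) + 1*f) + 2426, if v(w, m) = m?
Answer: -1011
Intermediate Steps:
(v(-153, 72) + 1*f) + 2426 = (72 + 1*(-3509)) + 2426 = (72 - 3509) + 2426 = -3437 + 2426 = -1011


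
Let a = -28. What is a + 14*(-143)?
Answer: -2030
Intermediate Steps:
a + 14*(-143) = -28 + 14*(-143) = -28 - 2002 = -2030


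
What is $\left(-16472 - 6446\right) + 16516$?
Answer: $-6402$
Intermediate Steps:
$\left(-16472 - 6446\right) + 16516 = -22918 + 16516 = -6402$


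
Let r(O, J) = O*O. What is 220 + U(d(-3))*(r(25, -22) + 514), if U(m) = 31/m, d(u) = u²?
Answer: 37289/9 ≈ 4143.2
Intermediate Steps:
r(O, J) = O²
220 + U(d(-3))*(r(25, -22) + 514) = 220 + (31/((-3)²))*(25² + 514) = 220 + (31/9)*(625 + 514) = 220 + (31*(⅑))*1139 = 220 + (31/9)*1139 = 220 + 35309/9 = 37289/9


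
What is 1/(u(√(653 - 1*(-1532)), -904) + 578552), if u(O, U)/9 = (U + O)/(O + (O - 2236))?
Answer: 962515242826/556868619562498733 + 1284*√2185/556868619562498733 ≈ 1.7284e-6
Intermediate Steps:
u(O, U) = 9*(O + U)/(-2236 + 2*O) (u(O, U) = 9*((U + O)/(O + (O - 2236))) = 9*((O + U)/(O + (-2236 + O))) = 9*((O + U)/(-2236 + 2*O)) = 9*(O + U)/(-2236 + 2*O))
1/(u(√(653 - 1*(-1532)), -904) + 578552) = 1/(9*(√(653 - 1*(-1532)) - 904)/(2*(-1118 + √(653 - 1*(-1532)))) + 578552) = 1/(9*(√(653 + 1532) - 904)/(2*(-1118 + √(653 + 1532))) + 578552) = 1/(9*(√2185 - 904)/(2*(-1118 + √2185)) + 578552) = 1/(9*(-904 + √2185)/(2*(-1118 + √2185)) + 578552) = 1/(578552 + 9*(-904 + √2185)/(2*(-1118 + √2185)))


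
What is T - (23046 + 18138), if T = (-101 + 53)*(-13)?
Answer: -40560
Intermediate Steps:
T = 624 (T = -48*(-13) = 624)
T - (23046 + 18138) = 624 - (23046 + 18138) = 624 - 1*41184 = 624 - 41184 = -40560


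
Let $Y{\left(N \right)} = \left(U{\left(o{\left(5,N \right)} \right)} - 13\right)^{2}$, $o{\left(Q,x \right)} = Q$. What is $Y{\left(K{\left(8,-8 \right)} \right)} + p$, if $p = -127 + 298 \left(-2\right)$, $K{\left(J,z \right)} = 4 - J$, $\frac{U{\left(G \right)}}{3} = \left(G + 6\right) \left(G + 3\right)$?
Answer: $62278$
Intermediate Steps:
$U{\left(G \right)} = 3 \left(3 + G\right) \left(6 + G\right)$ ($U{\left(G \right)} = 3 \left(G + 6\right) \left(G + 3\right) = 3 \left(6 + G\right) \left(3 + G\right) = 3 \left(3 + G\right) \left(6 + G\right)$)
$Y{\left(N \right)} = 63001$ ($Y{\left(N \right)} = \left(\left(54 + 3 \cdot 5^{2} + 27 \cdot 5\right) - 13\right)^{2} = \left(\left(54 + 3 \cdot 25 + 135\right) - 13\right)^{2} = \left(\left(54 + 75 + 135\right) - 13\right)^{2} = \left(264 - 13\right)^{2} = 251^{2} = 63001$)
$p = -723$ ($p = -127 - 596 = -723$)
$Y{\left(K{\left(8,-8 \right)} \right)} + p = 63001 - 723 = 62278$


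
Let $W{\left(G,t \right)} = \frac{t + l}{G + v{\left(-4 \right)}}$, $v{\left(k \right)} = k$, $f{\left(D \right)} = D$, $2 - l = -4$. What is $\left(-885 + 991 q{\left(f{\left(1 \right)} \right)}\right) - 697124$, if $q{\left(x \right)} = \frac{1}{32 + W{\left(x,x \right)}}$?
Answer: $- \frac{62119828}{89} \approx -6.9798 \cdot 10^{5}$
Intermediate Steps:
$l = 6$ ($l = 2 - -4 = 2 + 4 = 6$)
$W{\left(G,t \right)} = \frac{6 + t}{-4 + G}$ ($W{\left(G,t \right)} = \frac{t + 6}{G - 4} = \frac{6 + t}{-4 + G}$)
$q{\left(x \right)} = \frac{1}{32 + \frac{6 + x}{-4 + x}}$
$\left(-885 + 991 q{\left(f{\left(1 \right)} \right)}\right) - 697124 = \left(-885 + 991 \frac{-4 + 1}{-122 + 33 \cdot 1}\right) - 697124 = \left(-885 + 991 \frac{1}{-122 + 33} \left(-3\right)\right) - 697124 = \left(-885 + 991 \frac{1}{-89} \left(-3\right)\right) - 697124 = \left(-885 + 991 \left(\left(- \frac{1}{89}\right) \left(-3\right)\right)\right) - 697124 = \left(-885 + 991 \cdot \frac{3}{89}\right) - 697124 = \left(-885 + \frac{2973}{89}\right) - 697124 = - \frac{75792}{89} - 697124 = - \frac{62119828}{89}$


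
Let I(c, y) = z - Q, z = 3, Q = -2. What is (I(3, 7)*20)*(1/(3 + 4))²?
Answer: 100/49 ≈ 2.0408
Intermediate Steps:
I(c, y) = 5 (I(c, y) = 3 - 1*(-2) = 3 + 2 = 5)
(I(3, 7)*20)*(1/(3 + 4))² = (5*20)*(1/(3 + 4))² = 100*(1/7)² = 100*(⅐)² = 100*(1/49) = 100/49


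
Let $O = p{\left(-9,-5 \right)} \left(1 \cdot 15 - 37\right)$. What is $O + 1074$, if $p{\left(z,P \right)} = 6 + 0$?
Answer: $942$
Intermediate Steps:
$p{\left(z,P \right)} = 6$
$O = -132$ ($O = 6 \left(1 \cdot 15 - 37\right) = 6 \left(15 - 37\right) = 6 \left(-22\right) = -132$)
$O + 1074 = -132 + 1074 = 942$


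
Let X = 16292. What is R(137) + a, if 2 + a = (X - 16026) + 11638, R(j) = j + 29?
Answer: 12068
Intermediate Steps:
R(j) = 29 + j
a = 11902 (a = -2 + ((16292 - 16026) + 11638) = -2 + (266 + 11638) = -2 + 11904 = 11902)
R(137) + a = (29 + 137) + 11902 = 166 + 11902 = 12068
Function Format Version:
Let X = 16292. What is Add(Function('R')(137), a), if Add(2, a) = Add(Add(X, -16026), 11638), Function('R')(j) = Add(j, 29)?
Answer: 12068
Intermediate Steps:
Function('R')(j) = Add(29, j)
a = 11902 (a = Add(-2, Add(Add(16292, -16026), 11638)) = Add(-2, Add(266, 11638)) = Add(-2, 11904) = 11902)
Add(Function('R')(137), a) = Add(Add(29, 137), 11902) = Add(166, 11902) = 12068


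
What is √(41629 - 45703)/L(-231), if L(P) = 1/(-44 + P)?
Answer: -275*I*√4074 ≈ -17553.0*I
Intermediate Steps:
√(41629 - 45703)/L(-231) = √(41629 - 45703)/(1/(-44 - 231)) = √(-4074)/(1/(-275)) = (I*√4074)/(-1/275) = (I*√4074)*(-275) = -275*I*√4074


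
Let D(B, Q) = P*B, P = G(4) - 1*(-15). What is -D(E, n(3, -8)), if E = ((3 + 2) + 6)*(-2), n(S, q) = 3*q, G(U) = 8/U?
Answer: 374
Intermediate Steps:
P = 17 (P = 8/4 - 1*(-15) = 8*(¼) + 15 = 2 + 15 = 17)
E = -22 (E = (5 + 6)*(-2) = 11*(-2) = -22)
D(B, Q) = 17*B
-D(E, n(3, -8)) = -17*(-22) = -1*(-374) = 374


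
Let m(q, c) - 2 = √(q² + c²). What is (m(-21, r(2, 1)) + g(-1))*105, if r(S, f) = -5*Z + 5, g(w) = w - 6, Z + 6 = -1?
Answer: -525 + 105*√2041 ≈ 4218.6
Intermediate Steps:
Z = -7 (Z = -6 - 1 = -7)
g(w) = -6 + w
r(S, f) = 40 (r(S, f) = -5*(-7) + 5 = 35 + 5 = 40)
m(q, c) = 2 + √(c² + q²) (m(q, c) = 2 + √(q² + c²) = 2 + √(c² + q²))
(m(-21, r(2, 1)) + g(-1))*105 = ((2 + √(40² + (-21)²)) + (-6 - 1))*105 = ((2 + √(1600 + 441)) - 7)*105 = ((2 + √2041) - 7)*105 = (-5 + √2041)*105 = -525 + 105*√2041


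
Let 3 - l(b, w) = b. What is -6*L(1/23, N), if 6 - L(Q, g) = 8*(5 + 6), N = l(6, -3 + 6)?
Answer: 492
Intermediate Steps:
l(b, w) = 3 - b
N = -3 (N = 3 - 1*6 = 3 - 6 = -3)
L(Q, g) = -82 (L(Q, g) = 6 - 8*(5 + 6) = 6 - 8*11 = 6 - 1*88 = 6 - 88 = -82)
-6*L(1/23, N) = -6*(-82) = 492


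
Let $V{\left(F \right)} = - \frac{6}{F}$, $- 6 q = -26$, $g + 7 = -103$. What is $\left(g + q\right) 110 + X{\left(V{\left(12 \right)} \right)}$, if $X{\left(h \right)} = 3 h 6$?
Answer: $- \frac{34897}{3} \approx -11632.0$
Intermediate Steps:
$g = -110$ ($g = -7 - 103 = -110$)
$q = \frac{13}{3}$ ($q = \left(- \frac{1}{6}\right) \left(-26\right) = \frac{13}{3} \approx 4.3333$)
$X{\left(h \right)} = 18 h$
$\left(g + q\right) 110 + X{\left(V{\left(12 \right)} \right)} = \left(-110 + \frac{13}{3}\right) 110 + 18 \left(- \frac{6}{12}\right) = \left(- \frac{317}{3}\right) 110 + 18 \left(\left(-6\right) \frac{1}{12}\right) = - \frac{34870}{3} + 18 \left(- \frac{1}{2}\right) = - \frac{34870}{3} - 9 = - \frac{34897}{3}$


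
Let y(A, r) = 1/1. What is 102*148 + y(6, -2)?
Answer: 15097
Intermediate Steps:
y(A, r) = 1
102*148 + y(6, -2) = 102*148 + 1 = 15096 + 1 = 15097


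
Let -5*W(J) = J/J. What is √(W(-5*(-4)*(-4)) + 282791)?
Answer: 3*√785530/5 ≈ 531.78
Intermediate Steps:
W(J) = -⅕ (W(J) = -J/(5*J) = -⅕*1 = -⅕)
√(W(-5*(-4)*(-4)) + 282791) = √(-⅕ + 282791) = √(1413954/5) = 3*√785530/5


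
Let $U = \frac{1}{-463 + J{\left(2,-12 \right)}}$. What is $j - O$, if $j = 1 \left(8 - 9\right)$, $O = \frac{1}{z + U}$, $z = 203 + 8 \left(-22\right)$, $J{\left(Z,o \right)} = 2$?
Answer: $- \frac{12907}{12446} \approx -1.037$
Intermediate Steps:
$U = - \frac{1}{461}$ ($U = \frac{1}{-463 + 2} = \frac{1}{-461} = - \frac{1}{461} \approx -0.0021692$)
$z = 27$ ($z = 203 - 176 = 27$)
$O = \frac{461}{12446}$ ($O = \frac{1}{27 - \frac{1}{461}} = \frac{1}{\frac{12446}{461}} = \frac{461}{12446} \approx 0.03704$)
$j = -1$ ($j = 1 \left(-1\right) = -1$)
$j - O = -1 - \frac{461}{12446} = - \frac{12907}{12446}$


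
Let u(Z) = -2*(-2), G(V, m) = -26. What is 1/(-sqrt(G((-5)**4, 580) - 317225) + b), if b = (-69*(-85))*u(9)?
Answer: 23460/550688851 + I*sqrt(317251)/550688851 ≈ 4.2601e-5 + 1.0228e-6*I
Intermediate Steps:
u(Z) = 4
b = 23460 (b = -69*(-85)*4 = 5865*4 = 23460)
1/(-sqrt(G((-5)**4, 580) - 317225) + b) = 1/(-sqrt(-26 - 317225) + 23460) = 1/(-sqrt(-317251) + 23460) = 1/(-I*sqrt(317251) + 23460) = 1/(23460 - I*sqrt(317251))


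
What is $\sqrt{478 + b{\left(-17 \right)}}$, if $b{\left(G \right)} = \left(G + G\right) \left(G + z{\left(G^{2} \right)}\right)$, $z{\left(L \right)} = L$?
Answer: $i \sqrt{8770} \approx 93.648 i$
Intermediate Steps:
$b{\left(G \right)} = 2 G \left(G + G^{2}\right)$ ($b{\left(G \right)} = \left(G + G\right) \left(G + G^{2}\right) = 2 G \left(G + G^{2}\right)$)
$\sqrt{478 + b{\left(-17 \right)}} = \sqrt{478 + 2 \left(-17\right)^{2} \left(1 - 17\right)} = \sqrt{478 + 2 \cdot 289 \left(-16\right)} = \sqrt{478 - 9248} = \sqrt{-8770} = i \sqrt{8770}$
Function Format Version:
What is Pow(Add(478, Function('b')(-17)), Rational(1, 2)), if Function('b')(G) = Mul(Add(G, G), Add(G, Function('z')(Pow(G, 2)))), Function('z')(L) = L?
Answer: Mul(I, Pow(8770, Rational(1, 2))) ≈ Mul(93.648, I)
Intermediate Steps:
Function('b')(G) = Mul(2, G, Add(G, Pow(G, 2))) (Function('b')(G) = Mul(Add(G, G), Add(G, Pow(G, 2))) = Mul(Mul(2, G), Add(G, Pow(G, 2))) = Mul(2, G, Add(G, Pow(G, 2))))
Pow(Add(478, Function('b')(-17)), Rational(1, 2)) = Pow(Add(478, Mul(2, Pow(-17, 2), Add(1, -17))), Rational(1, 2)) = Pow(Add(478, Mul(2, 289, -16)), Rational(1, 2)) = Pow(Add(478, -9248), Rational(1, 2)) = Pow(-8770, Rational(1, 2)) = Mul(I, Pow(8770, Rational(1, 2)))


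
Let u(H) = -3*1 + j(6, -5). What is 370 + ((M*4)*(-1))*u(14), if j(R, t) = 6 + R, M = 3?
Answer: 262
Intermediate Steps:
u(H) = 9 (u(H) = -3*1 + (6 + 6) = -3 + 12 = 9)
370 + ((M*4)*(-1))*u(14) = 370 + ((3*4)*(-1))*9 = 370 + (12*(-1))*9 = 370 - 12*9 = 370 - 108 = 262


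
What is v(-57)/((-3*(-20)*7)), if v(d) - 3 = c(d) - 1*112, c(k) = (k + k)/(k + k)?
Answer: -9/35 ≈ -0.25714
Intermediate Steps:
c(k) = 1 (c(k) = (2*k)/((2*k)) = (2*k)*(1/(2*k)) = 1)
v(d) = -108 (v(d) = 3 + (1 - 1*112) = 3 + (1 - 112) = 3 - 111 = -108)
v(-57)/((-3*(-20)*7)) = -108/(-3*(-20)*7) = -108/(60*7) = -108/420 = -108*1/420 = -9/35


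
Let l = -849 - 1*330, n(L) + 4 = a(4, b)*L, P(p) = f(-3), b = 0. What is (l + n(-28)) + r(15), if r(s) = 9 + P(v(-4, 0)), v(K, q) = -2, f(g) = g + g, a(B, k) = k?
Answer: -1180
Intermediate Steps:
f(g) = 2*g
P(p) = -6 (P(p) = 2*(-3) = -6)
n(L) = -4 (n(L) = -4 + 0*L = -4 + 0 = -4)
l = -1179 (l = -849 - 330 = -1179)
r(s) = 3 (r(s) = 9 - 6 = 3)
(l + n(-28)) + r(15) = (-1179 - 4) + 3 = -1183 + 3 = -1180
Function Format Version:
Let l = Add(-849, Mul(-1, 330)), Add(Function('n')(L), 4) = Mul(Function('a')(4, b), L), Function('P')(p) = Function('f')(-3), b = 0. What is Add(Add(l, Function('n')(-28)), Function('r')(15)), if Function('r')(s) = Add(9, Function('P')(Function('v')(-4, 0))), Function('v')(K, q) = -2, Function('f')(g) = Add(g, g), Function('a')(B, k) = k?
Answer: -1180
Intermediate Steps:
Function('f')(g) = Mul(2, g)
Function('P')(p) = -6 (Function('P')(p) = Mul(2, -3) = -6)
Function('n')(L) = -4 (Function('n')(L) = Add(-4, Mul(0, L)) = Add(-4, 0) = -4)
l = -1179 (l = Add(-849, -330) = -1179)
Function('r')(s) = 3 (Function('r')(s) = Add(9, -6) = 3)
Add(Add(l, Function('n')(-28)), Function('r')(15)) = Add(Add(-1179, -4), 3) = Add(-1183, 3) = -1180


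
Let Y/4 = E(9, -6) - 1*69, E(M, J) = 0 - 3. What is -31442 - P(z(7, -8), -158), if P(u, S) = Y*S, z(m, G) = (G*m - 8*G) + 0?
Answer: -76946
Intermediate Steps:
E(M, J) = -3
z(m, G) = -8*G + G*m (z(m, G) = (-8*G + G*m) + 0 = -8*G + G*m)
Y = -288 (Y = 4*(-3 - 1*69) = 4*(-3 - 69) = 4*(-72) = -288)
P(u, S) = -288*S
-31442 - P(z(7, -8), -158) = -31442 - (-288)*(-158) = -31442 - 1*45504 = -31442 - 45504 = -76946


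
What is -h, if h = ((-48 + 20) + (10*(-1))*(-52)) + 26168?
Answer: -26660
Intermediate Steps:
h = 26660 (h = (-28 - 10*(-52)) + 26168 = (-28 + 520) + 26168 = 492 + 26168 = 26660)
-h = -1*26660 = -26660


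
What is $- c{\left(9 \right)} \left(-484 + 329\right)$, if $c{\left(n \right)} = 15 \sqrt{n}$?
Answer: $6975$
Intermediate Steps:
$- c{\left(9 \right)} \left(-484 + 329\right) = - 15 \sqrt{9} \left(-484 + 329\right) = - 15 \cdot 3 \left(-155\right) = - 45 \left(-155\right) = \left(-1\right) \left(-6975\right) = 6975$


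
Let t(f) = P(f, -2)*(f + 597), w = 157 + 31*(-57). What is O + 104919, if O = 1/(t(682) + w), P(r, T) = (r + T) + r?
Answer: 182599768573/1740388 ≈ 1.0492e+5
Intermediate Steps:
w = -1610 (w = 157 - 1767 = -1610)
P(r, T) = T + 2*r (P(r, T) = (T + r) + r = T + 2*r)
t(f) = (-2 + 2*f)*(597 + f) (t(f) = (-2 + 2*f)*(f + 597) = (-2 + 2*f)*(597 + f))
O = 1/1740388 (O = 1/(2*(-1 + 682)*(597 + 682) - 1610) = 1/(2*681*1279 - 1610) = 1/(1741998 - 1610) = 1/1740388 ≈ 5.7458e-7)
O + 104919 = 1/1740388 + 104919 = 182599768573/1740388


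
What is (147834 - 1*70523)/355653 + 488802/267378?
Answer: 32419193044/15848964639 ≈ 2.0455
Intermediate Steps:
(147834 - 1*70523)/355653 + 488802/267378 = (147834 - 70523)*(1/355653) + 488802*(1/267378) = 77311*(1/355653) + 81467/44563 = 77311/355653 + 81467/44563 = 32419193044/15848964639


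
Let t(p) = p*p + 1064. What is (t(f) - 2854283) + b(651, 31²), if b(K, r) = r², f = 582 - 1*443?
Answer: -1910377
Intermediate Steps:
f = 139 (f = 582 - 443 = 139)
t(p) = 1064 + p² (t(p) = p² + 1064 = 1064 + p²)
(t(f) - 2854283) + b(651, 31²) = ((1064 + 139²) - 2854283) + (31²)² = ((1064 + 19321) - 2854283) + 961² = (20385 - 2854283) + 923521 = -2833898 + 923521 = -1910377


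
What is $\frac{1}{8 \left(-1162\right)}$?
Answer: $- \frac{1}{9296} \approx -0.00010757$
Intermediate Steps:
$\frac{1}{8 \left(-1162\right)} = \frac{1}{-9296} = - \frac{1}{9296}$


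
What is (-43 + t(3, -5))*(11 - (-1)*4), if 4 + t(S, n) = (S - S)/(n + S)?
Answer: -705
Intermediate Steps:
t(S, n) = -4 (t(S, n) = -4 + (S - S)/(n + S) = -4 + 0/(S + n) = -4 + 0 = -4)
(-43 + t(3, -5))*(11 - (-1)*4) = (-43 - 4)*(11 - (-1)*4) = -47*(11 - 1*(-4)) = -47*(11 + 4) = -47*15 = -705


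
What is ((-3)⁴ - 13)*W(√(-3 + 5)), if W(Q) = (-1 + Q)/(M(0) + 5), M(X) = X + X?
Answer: -68/5 + 68*√2/5 ≈ 5.6333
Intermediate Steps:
M(X) = 2*X
W(Q) = -⅕ + Q/5 (W(Q) = (-1 + Q)/(2*0 + 5) = (-1 + Q)/(0 + 5) = (-1 + Q)/5 = (-1 + Q)*(⅕) = -⅕ + Q/5)
((-3)⁴ - 13)*W(√(-3 + 5)) = ((-3)⁴ - 13)*(-⅕ + √(-3 + 5)/5) = (81 - 13)*(-⅕ + √2/5) = 68*(-⅕ + √2/5) = -68/5 + 68*√2/5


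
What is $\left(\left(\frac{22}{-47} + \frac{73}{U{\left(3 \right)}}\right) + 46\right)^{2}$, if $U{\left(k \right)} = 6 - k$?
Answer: $\frac{97042201}{19881} \approx 4881.2$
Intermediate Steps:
$\left(\left(\frac{22}{-47} + \frac{73}{U{\left(3 \right)}}\right) + 46\right)^{2} = \left(\left(\frac{22}{-47} + \frac{73}{6 - 3}\right) + 46\right)^{2} = \left(\left(22 \left(- \frac{1}{47}\right) + \frac{73}{6 - 3}\right) + 46\right)^{2} = \left(\left(- \frac{22}{47} + \frac{73}{3}\right) + 46\right)^{2} = \left(\frac{3365}{141} + 46\right)^{2} = \left(\frac{9851}{141}\right)^{2} = \frac{97042201}{19881}$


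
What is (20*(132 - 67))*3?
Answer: 3900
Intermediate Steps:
(20*(132 - 67))*3 = (20*65)*3 = 1300*3 = 3900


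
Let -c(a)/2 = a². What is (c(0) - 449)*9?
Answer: -4041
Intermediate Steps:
c(a) = -2*a²
(c(0) - 449)*9 = (-2*0² - 449)*9 = (-2*0 - 449)*9 = (0 - 449)*9 = -449*9 = -4041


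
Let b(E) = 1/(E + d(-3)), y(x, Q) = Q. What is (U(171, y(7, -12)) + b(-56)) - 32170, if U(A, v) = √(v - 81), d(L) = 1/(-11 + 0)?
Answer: -19848901/617 + I*√93 ≈ -32170.0 + 9.6436*I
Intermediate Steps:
d(L) = -1/11 (d(L) = 1/(-11) = -1/11)
b(E) = 1/(-1/11 + E) (b(E) = 1/(E - 1/11) = 1/(-1/11 + E))
U(A, v) = √(-81 + v)
(U(171, y(7, -12)) + b(-56)) - 32170 = (√(-81 - 12) + 11/(-1 + 11*(-56))) - 32170 = (√(-93) + 11/(-1 - 616)) - 32170 = (I*√93 + 11/(-617)) - 32170 = (I*√93 + 11*(-1/617)) - 32170 = (I*√93 - 11/617) - 32170 = (-11/617 + I*√93) - 32170 = -19848901/617 + I*√93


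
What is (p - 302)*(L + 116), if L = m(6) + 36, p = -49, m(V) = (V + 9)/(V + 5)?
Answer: -592137/11 ≈ -53831.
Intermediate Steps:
m(V) = (9 + V)/(5 + V)
L = 411/11 (L = (9 + 6)/(5 + 6) + 36 = 15/11 + 36 = 411/11 ≈ 37.364)
(p - 302)*(L + 116) = (-49 - 302)*(411/11 + 116) = -351*1687/11 = -592137/11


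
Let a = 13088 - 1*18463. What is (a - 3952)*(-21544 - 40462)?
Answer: 578329962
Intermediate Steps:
a = -5375 (a = 13088 - 18463 = -5375)
(a - 3952)*(-21544 - 40462) = (-5375 - 3952)*(-21544 - 40462) = -9327*(-62006) = 578329962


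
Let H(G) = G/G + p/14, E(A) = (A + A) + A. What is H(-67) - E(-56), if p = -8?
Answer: 1179/7 ≈ 168.43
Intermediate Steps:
E(A) = 3*A (E(A) = 2*A + A = 3*A)
H(G) = 3/7 (H(G) = G/G - 8/14 = 1 - 8*1/14 = 1 - 4/7 = 3/7)
H(-67) - E(-56) = 3/7 - 3*(-56) = 3/7 - 1*(-168) = 3/7 + 168 = 1179/7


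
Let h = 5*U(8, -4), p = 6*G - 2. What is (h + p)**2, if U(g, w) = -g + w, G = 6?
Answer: 676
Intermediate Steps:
U(g, w) = w - g
p = 34 (p = 6*6 - 2 = 36 - 2 = 34)
h = -60 (h = 5*(-4 - 1*8) = 5*(-4 - 8) = 5*(-12) = -60)
(h + p)**2 = (-60 + 34)**2 = (-26)**2 = 676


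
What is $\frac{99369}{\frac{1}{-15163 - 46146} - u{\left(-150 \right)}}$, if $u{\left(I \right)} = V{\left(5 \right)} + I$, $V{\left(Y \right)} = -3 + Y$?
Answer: $\frac{2030738007}{3024577} \approx 671.41$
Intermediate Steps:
$u{\left(I \right)} = 2 + I$ ($u{\left(I \right)} = \left(-3 + 5\right) + I = 2 + I$)
$\frac{99369}{\frac{1}{-15163 - 46146} - u{\left(-150 \right)}} = \frac{99369}{\frac{1}{-15163 - 46146} - \left(2 - 150\right)} = \frac{99369}{\frac{1}{-61309} - -148} = \frac{99369}{- \frac{1}{61309} + 148} = \frac{99369}{\frac{9073731}{61309}} = 99369 \cdot \frac{61309}{9073731} = \frac{2030738007}{3024577}$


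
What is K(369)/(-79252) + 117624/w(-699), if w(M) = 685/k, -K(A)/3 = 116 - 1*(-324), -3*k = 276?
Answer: -214404330654/13571905 ≈ -15798.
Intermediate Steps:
k = -92 (k = -⅓*276 = -92)
K(A) = -1320 (K(A) = -3*(116 - 1*(-324)) = -3*(116 + 324) = -3*440 = -1320)
w(M) = -685/92 (w(M) = 685/(-92) = 685*(-1/92) = -685/92)
K(369)/(-79252) + 117624/w(-699) = -1320/(-79252) + 117624/(-685/92) = -1320*(-1/79252) + 117624*(-92/685) = 330/19813 - 10821408/685 = -214404330654/13571905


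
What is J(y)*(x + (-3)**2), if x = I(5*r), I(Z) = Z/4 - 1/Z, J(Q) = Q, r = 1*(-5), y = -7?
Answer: -1953/100 ≈ -19.530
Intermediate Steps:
r = -5
I(Z) = -1/Z + Z/4 (I(Z) = Z*(1/4) - 1/Z = Z/4 - 1/Z = -1/Z + Z/4)
x = -621/100 (x = -1/(5*(-5)) + (5*(-5))/4 = -1/(-25) + (1/4)*(-25) = -1*(-1/25) - 25/4 = 1/25 - 25/4 = -621/100 ≈ -6.2100)
J(y)*(x + (-3)**2) = -7*(-621/100 + (-3)**2) = -7*(-621/100 + 9) = -7*279/100 = -1953/100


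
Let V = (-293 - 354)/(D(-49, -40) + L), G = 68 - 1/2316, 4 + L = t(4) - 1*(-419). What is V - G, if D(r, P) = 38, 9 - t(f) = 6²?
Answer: -11431319/164436 ≈ -69.518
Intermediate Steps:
t(f) = -27 (t(f) = 9 - 1*6² = 9 - 1*36 = 9 - 36 = -27)
L = 388 (L = -4 + (-27 - 1*(-419)) = -4 + (-27 + 419) = -4 + 392 = 388)
G = 157487/2316 (G = 68 - 1*1/2316 = 68 - 1/2316 = 157487/2316 ≈ 68.000)
V = -647/426 (V = (-293 - 354)/(38 + 388) = -647/426 ≈ -1.5188)
V - G = -647/426 - 1*157487/2316 = -647/426 - 157487/2316 = -11431319/164436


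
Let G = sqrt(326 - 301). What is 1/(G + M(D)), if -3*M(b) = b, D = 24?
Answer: -1/3 ≈ -0.33333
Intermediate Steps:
G = 5 (G = sqrt(25) = 5)
M(b) = -b/3
1/(G + M(D)) = 1/(5 - 1/3*24) = 1/(5 - 8) = 1/(-3) = -1/3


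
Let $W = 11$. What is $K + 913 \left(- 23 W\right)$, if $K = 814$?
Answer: $-230175$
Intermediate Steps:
$K + 913 \left(- 23 W\right) = 814 + 913 \left(\left(-23\right) 11\right) = 814 + 913 \left(-253\right) = 814 - 230989 = -230175$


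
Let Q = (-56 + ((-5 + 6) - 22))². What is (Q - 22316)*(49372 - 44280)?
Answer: -83442604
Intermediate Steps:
Q = 5929 (Q = (-56 + (1 - 22))² = (-56 - 21)² = (-77)² = 5929)
(Q - 22316)*(49372 - 44280) = (5929 - 22316)*(49372 - 44280) = -16387*5092 = -83442604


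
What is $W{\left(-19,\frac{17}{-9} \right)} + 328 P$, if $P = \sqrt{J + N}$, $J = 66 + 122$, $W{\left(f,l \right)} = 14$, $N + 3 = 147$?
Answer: $14 + 656 \sqrt{83} \approx 5990.4$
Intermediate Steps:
$N = 144$ ($N = -3 + 147 = 144$)
$J = 188$
$P = 2 \sqrt{83}$ ($P = \sqrt{188 + 144} = \sqrt{332} = 2 \sqrt{83} \approx 18.221$)
$W{\left(-19,\frac{17}{-9} \right)} + 328 P = 14 + 328 \cdot 2 \sqrt{83} = 14 + 656 \sqrt{83}$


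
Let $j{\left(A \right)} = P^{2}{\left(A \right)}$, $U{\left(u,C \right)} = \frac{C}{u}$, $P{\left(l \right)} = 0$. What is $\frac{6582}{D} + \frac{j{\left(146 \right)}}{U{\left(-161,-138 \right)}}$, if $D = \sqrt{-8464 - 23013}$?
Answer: $- \frac{6582 i \sqrt{31477}}{31477} \approx - 37.099 i$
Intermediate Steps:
$D = i \sqrt{31477}$ ($D = \sqrt{-31477} = i \sqrt{31477} \approx 177.42 i$)
$j{\left(A \right)} = 0$ ($j{\left(A \right)} = 0^{2} = 0$)
$\frac{6582}{D} + \frac{j{\left(146 \right)}}{U{\left(-161,-138 \right)}} = \frac{6582}{i \sqrt{31477}} + \frac{0}{\left(-138\right) \frac{1}{-161}} = 6582 \left(- \frac{i \sqrt{31477}}{31477}\right) + \frac{0}{\left(-138\right) \left(- \frac{1}{161}\right)} = - \frac{6582 i \sqrt{31477}}{31477} + \frac{0}{\frac{6}{7}} = - \frac{6582 i \sqrt{31477}}{31477} + 0 \cdot \frac{7}{6} = - \frac{6582 i \sqrt{31477}}{31477} + 0 = - \frac{6582 i \sqrt{31477}}{31477}$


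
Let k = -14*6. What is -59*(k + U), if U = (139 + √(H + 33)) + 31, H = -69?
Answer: -5074 - 354*I ≈ -5074.0 - 354.0*I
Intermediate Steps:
k = -84
U = 170 + 6*I (U = (139 + √(-69 + 33)) + 31 = (139 + √(-36)) + 31 = (139 + 6*I) + 31 = 170 + 6*I ≈ 170.0 + 6.0*I)
-59*(k + U) = -59*(-84 + (170 + 6*I)) = -59*(86 + 6*I) = -5074 - 354*I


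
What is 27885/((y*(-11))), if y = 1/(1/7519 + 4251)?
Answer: -81026889450/7519 ≈ -1.0776e+7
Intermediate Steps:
y = 7519/31963270 (y = 1/(1/7519 + 4251) = 1/(31963270/7519) = 7519/31963270 ≈ 0.00023524)
27885/((y*(-11))) = 27885/(((7519/31963270)*(-11))) = 27885/(-82709/31963270) = 27885*(-31963270/82709) = -81026889450/7519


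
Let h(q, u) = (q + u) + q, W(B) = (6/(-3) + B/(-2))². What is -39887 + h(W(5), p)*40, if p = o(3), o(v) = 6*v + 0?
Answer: -37547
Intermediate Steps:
o(v) = 6*v
W(B) = (-2 - B/2)² (W(B) = (6*(-⅓) + B*(-½))² = (-2 - B/2)²)
p = 18 (p = 6*3 = 18)
h(q, u) = u + 2*q
-39887 + h(W(5), p)*40 = -39887 + (18 + 2*((4 + 5)²/4))*40 = -39887 + (18 + 2*((¼)*9²))*40 = -39887 + (18 + 2*((¼)*81))*40 = -39887 + (18 + 2*(81/4))*40 = -39887 + (18 + 81/2)*40 = -39887 + (117/2)*40 = -39887 + 2340 = -37547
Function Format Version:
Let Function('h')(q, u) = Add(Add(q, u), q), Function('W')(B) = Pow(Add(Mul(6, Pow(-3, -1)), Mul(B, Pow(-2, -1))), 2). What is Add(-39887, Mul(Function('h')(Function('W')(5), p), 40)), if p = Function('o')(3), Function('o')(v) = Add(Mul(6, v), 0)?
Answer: -37547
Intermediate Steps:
Function('o')(v) = Mul(6, v)
Function('W')(B) = Pow(Add(-2, Mul(Rational(-1, 2), B)), 2) (Function('W')(B) = Pow(Add(Mul(6, Rational(-1, 3)), Mul(B, Rational(-1, 2))), 2) = Pow(Add(-2, Mul(Rational(-1, 2), B)), 2))
p = 18 (p = Mul(6, 3) = 18)
Function('h')(q, u) = Add(u, Mul(2, q))
Add(-39887, Mul(Function('h')(Function('W')(5), p), 40)) = Add(-39887, Mul(Add(18, Mul(2, Mul(Rational(1, 4), Pow(Add(4, 5), 2)))), 40)) = Add(-39887, Mul(Add(18, Mul(2, Mul(Rational(1, 4), Pow(9, 2)))), 40)) = Add(-39887, Mul(Add(18, Mul(2, Mul(Rational(1, 4), 81))), 40)) = Add(-39887, Mul(Add(18, Mul(2, Rational(81, 4))), 40)) = Add(-39887, Mul(Add(18, Rational(81, 2)), 40)) = Add(-39887, Mul(Rational(117, 2), 40)) = Add(-39887, 2340) = -37547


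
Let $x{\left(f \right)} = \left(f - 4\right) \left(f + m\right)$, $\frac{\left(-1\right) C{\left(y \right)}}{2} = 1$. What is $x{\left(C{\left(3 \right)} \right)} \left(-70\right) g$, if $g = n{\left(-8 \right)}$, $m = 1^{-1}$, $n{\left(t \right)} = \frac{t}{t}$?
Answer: $-420$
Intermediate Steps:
$C{\left(y \right)} = -2$ ($C{\left(y \right)} = \left(-2\right) 1 = -2$)
$n{\left(t \right)} = 1$
$m = 1$
$x{\left(f \right)} = \left(1 + f\right) \left(-4 + f\right)$ ($x{\left(f \right)} = \left(f - 4\right) \left(f + 1\right) = \left(-4 + f\right) \left(1 + f\right) = \left(1 + f\right) \left(-4 + f\right)$)
$g = 1$
$x{\left(C{\left(3 \right)} \right)} \left(-70\right) g = \left(-4 + \left(-2\right)^{2} - -6\right) \left(-70\right) 1 = \left(-4 + 4 + 6\right) \left(-70\right) 1 = 6 \left(-70\right) 1 = \left(-420\right) 1 = -420$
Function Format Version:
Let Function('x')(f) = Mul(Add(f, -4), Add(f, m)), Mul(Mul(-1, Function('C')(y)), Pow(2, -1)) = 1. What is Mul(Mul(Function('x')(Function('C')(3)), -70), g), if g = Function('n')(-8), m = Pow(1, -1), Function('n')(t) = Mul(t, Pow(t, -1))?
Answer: -420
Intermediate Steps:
Function('C')(y) = -2 (Function('C')(y) = Mul(-2, 1) = -2)
Function('n')(t) = 1
m = 1
Function('x')(f) = Mul(Add(1, f), Add(-4, f)) (Function('x')(f) = Mul(Add(f, -4), Add(f, 1)) = Mul(Add(-4, f), Add(1, f)) = Mul(Add(1, f), Add(-4, f)))
g = 1
Mul(Mul(Function('x')(Function('C')(3)), -70), g) = Mul(Mul(Add(-4, Pow(-2, 2), Mul(-3, -2)), -70), 1) = Mul(Mul(Add(-4, 4, 6), -70), 1) = Mul(Mul(6, -70), 1) = Mul(-420, 1) = -420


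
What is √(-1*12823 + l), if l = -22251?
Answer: I*√35074 ≈ 187.28*I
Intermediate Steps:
√(-1*12823 + l) = √(-1*12823 - 22251) = √(-12823 - 22251) = √(-35074) = I*√35074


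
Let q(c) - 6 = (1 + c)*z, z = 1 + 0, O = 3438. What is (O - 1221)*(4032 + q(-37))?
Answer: 8872434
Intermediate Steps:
z = 1
q(c) = 7 + c (q(c) = 6 + (1 + c)*1 = 6 + (1 + c) = 7 + c)
(O - 1221)*(4032 + q(-37)) = (3438 - 1221)*(4032 + (7 - 37)) = 2217*(4032 - 30) = 2217*4002 = 8872434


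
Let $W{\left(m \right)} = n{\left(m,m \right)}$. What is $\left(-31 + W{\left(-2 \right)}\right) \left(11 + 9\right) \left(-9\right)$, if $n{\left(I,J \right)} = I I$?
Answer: $4860$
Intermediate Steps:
$n{\left(I,J \right)} = I^{2}$
$W{\left(m \right)} = m^{2}$
$\left(-31 + W{\left(-2 \right)}\right) \left(11 + 9\right) \left(-9\right) = \left(-31 + \left(-2\right)^{2}\right) \left(11 + 9\right) \left(-9\right) = \left(-31 + 4\right) 20 \left(-9\right) = \left(-27\right) 20 \left(-9\right) = \left(-540\right) \left(-9\right) = 4860$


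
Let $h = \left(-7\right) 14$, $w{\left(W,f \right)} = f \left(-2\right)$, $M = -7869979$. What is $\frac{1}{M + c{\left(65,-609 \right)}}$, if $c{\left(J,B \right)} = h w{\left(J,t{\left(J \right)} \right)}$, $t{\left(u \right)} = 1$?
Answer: $- \frac{1}{7869783} \approx -1.2707 \cdot 10^{-7}$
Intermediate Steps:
$w{\left(W,f \right)} = - 2 f$
$h = -98$
$c{\left(J,B \right)} = 196$ ($c{\left(J,B \right)} = - 98 \left(\left(-2\right) 1\right) = \left(-98\right) \left(-2\right) = 196$)
$\frac{1}{M + c{\left(65,-609 \right)}} = \frac{1}{-7869979 + 196} = \frac{1}{-7869783} = - \frac{1}{7869783}$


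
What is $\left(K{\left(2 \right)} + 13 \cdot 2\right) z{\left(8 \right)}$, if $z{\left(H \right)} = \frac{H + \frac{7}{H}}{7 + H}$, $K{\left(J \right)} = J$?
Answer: $\frac{497}{30} \approx 16.567$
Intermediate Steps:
$z{\left(H \right)} = \frac{H + \frac{7}{H}}{7 + H}$
$\left(K{\left(2 \right)} + 13 \cdot 2\right) z{\left(8 \right)} = \left(2 + 13 \cdot 2\right) \frac{7 + 8^{2}}{8 \left(7 + 8\right)} = \left(2 + 26\right) \frac{7 + 64}{8 \cdot 15} = 28 \cdot \frac{1}{8} \cdot \frac{1}{15} \cdot 71 = 28 \cdot \frac{71}{120} = \frac{497}{30}$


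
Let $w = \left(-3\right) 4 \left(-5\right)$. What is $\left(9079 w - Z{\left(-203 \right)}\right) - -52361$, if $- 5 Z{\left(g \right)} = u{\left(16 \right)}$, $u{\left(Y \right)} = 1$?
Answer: $\frac{2985506}{5} \approx 5.971 \cdot 10^{5}$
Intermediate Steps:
$w = 60$ ($w = \left(-12\right) \left(-5\right) = 60$)
$Z{\left(g \right)} = - \frac{1}{5}$ ($Z{\left(g \right)} = \left(- \frac{1}{5}\right) 1 = - \frac{1}{5}$)
$\left(9079 w - Z{\left(-203 \right)}\right) - -52361 = \left(9079 \cdot 60 - - \frac{1}{5}\right) - -52361 = \left(544740 + \frac{1}{5}\right) + 52361 = \frac{2723701}{5} + 52361 = \frac{2985506}{5}$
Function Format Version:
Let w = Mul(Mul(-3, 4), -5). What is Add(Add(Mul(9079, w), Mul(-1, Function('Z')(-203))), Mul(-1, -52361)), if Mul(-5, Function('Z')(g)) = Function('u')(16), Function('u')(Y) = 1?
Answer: Rational(2985506, 5) ≈ 5.9710e+5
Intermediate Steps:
w = 60 (w = Mul(-12, -5) = 60)
Function('Z')(g) = Rational(-1, 5) (Function('Z')(g) = Mul(Rational(-1, 5), 1) = Rational(-1, 5))
Add(Add(Mul(9079, w), Mul(-1, Function('Z')(-203))), Mul(-1, -52361)) = Add(Add(Mul(9079, 60), Mul(-1, Rational(-1, 5))), Mul(-1, -52361)) = Add(Add(544740, Rational(1, 5)), 52361) = Add(Rational(2723701, 5), 52361) = Rational(2985506, 5)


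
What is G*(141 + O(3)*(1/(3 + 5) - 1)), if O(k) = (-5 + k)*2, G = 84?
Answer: 12138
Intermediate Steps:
O(k) = -10 + 2*k
G*(141 + O(3)*(1/(3 + 5) - 1)) = 84*(141 + (-10 + 2*3)*(1/(3 + 5) - 1)) = 84*(141 + (-10 + 6)*(1/8 - 1)) = 84*(141 - 4*(⅛ - 1)) = 84*(141 - 4*(-7/8)) = 84*(141 + 7/2) = 84*(289/2) = 12138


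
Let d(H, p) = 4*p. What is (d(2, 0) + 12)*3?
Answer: 36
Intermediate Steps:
(d(2, 0) + 12)*3 = (4*0 + 12)*3 = (0 + 12)*3 = 12*3 = 36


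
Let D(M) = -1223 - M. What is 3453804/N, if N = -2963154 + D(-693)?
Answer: -863451/740921 ≈ -1.1654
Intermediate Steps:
N = -2963684 (N = -2963154 + (-1223 - 1*(-693)) = -2963154 + (-1223 + 693) = -2963154 - 530 = -2963684)
3453804/N = 3453804/(-2963684) = 3453804*(-1/2963684) = -863451/740921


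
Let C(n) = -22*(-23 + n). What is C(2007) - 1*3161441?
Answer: -3205089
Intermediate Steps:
C(n) = 506 - 22*n
C(2007) - 1*3161441 = (506 - 22*2007) - 1*3161441 = (506 - 44154) - 3161441 = -43648 - 3161441 = -3205089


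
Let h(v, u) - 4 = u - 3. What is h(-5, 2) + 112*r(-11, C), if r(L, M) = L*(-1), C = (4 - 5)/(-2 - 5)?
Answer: 1235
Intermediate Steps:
C = 1/7 (C = -1/(-7) = -1*(-1/7) = 1/7 ≈ 0.14286)
r(L, M) = -L
h(v, u) = 1 + u (h(v, u) = 4 + (u - 3) = 4 + (-3 + u) = 1 + u)
h(-5, 2) + 112*r(-11, C) = (1 + 2) + 112*(-1*(-11)) = 3 + 112*11 = 3 + 1232 = 1235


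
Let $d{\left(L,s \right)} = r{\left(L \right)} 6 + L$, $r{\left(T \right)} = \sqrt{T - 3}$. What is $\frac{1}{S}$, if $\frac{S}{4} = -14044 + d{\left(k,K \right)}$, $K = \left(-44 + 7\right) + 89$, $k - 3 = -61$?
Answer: $- \frac{7051}{397737200} - \frac{3 i \sqrt{61}}{397737200} \approx -1.7728 \cdot 10^{-5} - 5.891 \cdot 10^{-8} i$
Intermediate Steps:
$k = -58$ ($k = 3 - 61 = -58$)
$r{\left(T \right)} = \sqrt{-3 + T}$
$K = 52$ ($K = -37 + 89 = 52$)
$d{\left(L,s \right)} = L + 6 \sqrt{-3 + L}$ ($d{\left(L,s \right)} = \sqrt{-3 + L} 6 + L = 6 \sqrt{-3 + L} + L = L + 6 \sqrt{-3 + L}$)
$S = -56408 + 24 i \sqrt{61}$ ($S = 4 \left(-14044 - \left(58 - 6 \sqrt{-3 - 58}\right)\right) = 4 \left(-14044 - \left(58 - 6 \sqrt{-61}\right)\right) = 4 \left(-14044 - \left(58 - 6 i \sqrt{61}\right)\right) = 4 \left(-14102 + 6 i \sqrt{61}\right) = -56408 + 24 i \sqrt{61} \approx -56408.0 + 187.45 i$)
$\frac{1}{S} = \frac{1}{-56408 + 24 i \sqrt{61}}$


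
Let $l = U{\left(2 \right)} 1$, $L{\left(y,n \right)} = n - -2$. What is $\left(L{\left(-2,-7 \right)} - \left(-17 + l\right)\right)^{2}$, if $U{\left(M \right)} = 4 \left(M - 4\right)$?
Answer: $400$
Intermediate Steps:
$U{\left(M \right)} = -16 + 4 M$ ($U{\left(M \right)} = 4 \left(-4 + M\right) = -16 + 4 M$)
$L{\left(y,n \right)} = 2 + n$ ($L{\left(y,n \right)} = n + 2 = 2 + n$)
$l = -8$ ($l = \left(-16 + 4 \cdot 2\right) 1 = \left(-16 + 8\right) 1 = \left(-8\right) 1 = -8$)
$\left(L{\left(-2,-7 \right)} - \left(-17 + l\right)\right)^{2} = \left(\left(2 - 7\right) + \left(17 - -8\right)\right)^{2} = \left(-5 + \left(17 + 8\right)\right)^{2} = \left(-5 + 25\right)^{2} = 20^{2} = 400$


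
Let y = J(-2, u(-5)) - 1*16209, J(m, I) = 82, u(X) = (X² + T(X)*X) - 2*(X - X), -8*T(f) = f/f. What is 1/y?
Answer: -1/16127 ≈ -6.2008e-5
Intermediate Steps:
T(f) = -⅛ (T(f) = -f/(8*f) = -⅛*1 = -⅛)
u(X) = X² - X/8 (u(X) = (X² - X/8) - 2*(X - X) = (X² - X/8) - 2*0 = (X² - X/8) + 0 = X² - X/8)
y = -16127 (y = 82 - 1*16209 = 82 - 16209 = -16127)
1/y = 1/(-16127) = -1/16127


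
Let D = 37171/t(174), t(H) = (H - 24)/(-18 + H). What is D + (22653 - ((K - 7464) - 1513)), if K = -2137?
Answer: 1810621/25 ≈ 72425.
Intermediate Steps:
t(H) = (-24 + H)/(-18 + H)
D = 966446/25 (D = 37171/(((-24 + 174)/(-18 + 174))) = 37171/((150/156)) = 37171/(((1/156)*150)) = 37171/(25/26) = 37171*(26/25) = 966446/25 ≈ 38658.)
D + (22653 - ((K - 7464) - 1513)) = 966446/25 + (22653 - ((-2137 - 7464) - 1513)) = 966446/25 + (22653 - (-9601 - 1513)) = 966446/25 + (22653 - 1*(-11114)) = 966446/25 + (22653 + 11114) = 966446/25 + 33767 = 1810621/25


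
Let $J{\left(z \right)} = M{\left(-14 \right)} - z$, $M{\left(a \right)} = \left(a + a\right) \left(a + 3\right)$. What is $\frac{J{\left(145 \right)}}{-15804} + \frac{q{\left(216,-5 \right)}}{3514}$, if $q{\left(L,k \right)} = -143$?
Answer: $- \frac{1416377}{27767628} \approx -0.051008$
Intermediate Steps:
$M{\left(a \right)} = 2 a \left(3 + a\right)$
$J{\left(z \right)} = 308 - z$ ($J{\left(z \right)} = 2 \left(-14\right) \left(3 - 14\right) - z = 2 \left(-14\right) \left(-11\right) - z = 308 - z$)
$\frac{J{\left(145 \right)}}{-15804} + \frac{q{\left(216,-5 \right)}}{3514} = \frac{308 - 145}{-15804} - \frac{143}{3514} = \left(308 - 145\right) \left(- \frac{1}{15804}\right) - \frac{143}{3514} = 163 \left(- \frac{1}{15804}\right) - \frac{143}{3514} = - \frac{163}{15804} - \frac{143}{3514} = - \frac{1416377}{27767628}$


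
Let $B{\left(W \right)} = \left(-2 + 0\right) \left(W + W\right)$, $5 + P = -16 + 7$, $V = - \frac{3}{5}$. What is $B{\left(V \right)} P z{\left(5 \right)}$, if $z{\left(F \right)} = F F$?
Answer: $-840$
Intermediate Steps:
$V = - \frac{3}{5}$ ($V = \left(-3\right) \frac{1}{5} = - \frac{3}{5} \approx -0.6$)
$z{\left(F \right)} = F^{2}$
$P = -14$ ($P = -5 + \left(-16 + 7\right) = -5 - 9 = -14$)
$B{\left(W \right)} = - 4 W$ ($B{\left(W \right)} = - 2 \cdot 2 W = - 4 W$)
$B{\left(V \right)} P z{\left(5 \right)} = \left(-4\right) \left(- \frac{3}{5}\right) \left(-14\right) 5^{2} = \frac{12}{5} \left(-14\right) 25 = \left(- \frac{168}{5}\right) 25 = -840$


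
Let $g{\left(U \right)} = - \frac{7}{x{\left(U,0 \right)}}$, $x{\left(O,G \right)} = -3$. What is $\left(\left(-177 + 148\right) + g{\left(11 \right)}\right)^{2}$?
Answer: $\frac{6400}{9} \approx 711.11$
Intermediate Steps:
$g{\left(U \right)} = \frac{7}{3}$ ($g{\left(U \right)} = - \frac{7}{-3} = \left(-7\right) \left(- \frac{1}{3}\right) = \frac{7}{3}$)
$\left(\left(-177 + 148\right) + g{\left(11 \right)}\right)^{2} = \left(\left(-177 + 148\right) + \frac{7}{3}\right)^{2} = \left(-29 + \frac{7}{3}\right)^{2} = \left(- \frac{80}{3}\right)^{2} = \frac{6400}{9}$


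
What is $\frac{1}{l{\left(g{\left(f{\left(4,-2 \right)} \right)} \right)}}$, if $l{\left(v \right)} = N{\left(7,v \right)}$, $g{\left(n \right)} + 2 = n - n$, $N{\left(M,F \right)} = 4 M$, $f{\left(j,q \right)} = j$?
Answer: $\frac{1}{28} \approx 0.035714$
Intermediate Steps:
$g{\left(n \right)} = -2$ ($g{\left(n \right)} = -2 + \left(n - n\right) = -2 + 0 = -2$)
$l{\left(v \right)} = 28$ ($l{\left(v \right)} = 4 \cdot 7 = 28$)
$\frac{1}{l{\left(g{\left(f{\left(4,-2 \right)} \right)} \right)}} = \frac{1}{28}$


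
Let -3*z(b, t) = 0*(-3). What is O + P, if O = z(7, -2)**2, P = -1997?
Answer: -1997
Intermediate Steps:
z(b, t) = 0 (z(b, t) = -0*(-3) = -1/3*0 = 0)
O = 0 (O = 0**2 = 0)
O + P = 0 - 1997 = -1997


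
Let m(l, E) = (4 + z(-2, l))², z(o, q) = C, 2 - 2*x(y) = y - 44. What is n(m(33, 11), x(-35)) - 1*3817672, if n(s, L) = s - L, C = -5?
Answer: -7635423/2 ≈ -3.8177e+6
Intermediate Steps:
x(y) = 23 - y/2 (x(y) = 1 - (y - 44)/2 = 1 - (-44 + y)/2 = 1 + (22 - y/2) = 23 - y/2)
z(o, q) = -5
m(l, E) = 1 (m(l, E) = (4 - 5)² = (-1)² = 1)
n(m(33, 11), x(-35)) - 1*3817672 = (1 - (23 - ½*(-35))) - 1*3817672 = (1 - (23 + 35/2)) - 3817672 = (1 - 1*81/2) - 3817672 = (1 - 81/2) - 3817672 = -79/2 - 3817672 = -7635423/2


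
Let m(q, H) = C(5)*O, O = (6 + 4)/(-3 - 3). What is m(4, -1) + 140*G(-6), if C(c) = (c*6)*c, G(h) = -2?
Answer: -530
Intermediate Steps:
O = -5/3 (O = 10/(-6) = 10*(-⅙) = -5/3 ≈ -1.6667)
C(c) = 6*c² (C(c) = (6*c)*c = 6*c²)
m(q, H) = -250 (m(q, H) = (6*5²)*(-5/3) = (6*25)*(-5/3) = 150*(-5/3) = -250)
m(4, -1) + 140*G(-6) = -250 + 140*(-2) = -250 - 280 = -530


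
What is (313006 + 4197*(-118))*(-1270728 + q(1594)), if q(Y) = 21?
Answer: 231573643680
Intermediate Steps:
(313006 + 4197*(-118))*(-1270728 + q(1594)) = (313006 + 4197*(-118))*(-1270728 + 21) = (313006 - 495246)*(-1270707) = -182240*(-1270707) = 231573643680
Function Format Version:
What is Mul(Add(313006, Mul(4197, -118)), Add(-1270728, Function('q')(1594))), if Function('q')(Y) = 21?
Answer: 231573643680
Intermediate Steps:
Mul(Add(313006, Mul(4197, -118)), Add(-1270728, Function('q')(1594))) = Mul(Add(313006, Mul(4197, -118)), Add(-1270728, 21)) = Mul(Add(313006, -495246), -1270707) = Mul(-182240, -1270707) = 231573643680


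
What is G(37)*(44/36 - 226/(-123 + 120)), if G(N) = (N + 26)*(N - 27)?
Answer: 48230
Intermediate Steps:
G(N) = (-27 + N)*(26 + N) (G(N) = (26 + N)*(-27 + N) = (-27 + N)*(26 + N))
G(37)*(44/36 - 226/(-123 + 120)) = (-702 + 37² - 1*37)*(44/36 - 226/(-123 + 120)) = (-702 + 1369 - 37)*(44*(1/36) - 226/(-3)) = 630*(11/9 - 226*(-⅓)) = 630*(11/9 + 226/3) = 630*(689/9) = 48230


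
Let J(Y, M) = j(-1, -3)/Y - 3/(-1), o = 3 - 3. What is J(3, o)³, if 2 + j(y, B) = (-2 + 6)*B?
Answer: -125/27 ≈ -4.6296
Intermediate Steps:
j(y, B) = -2 + 4*B (j(y, B) = -2 + (-2 + 6)*B = -2 + 4*B)
o = 0
J(Y, M) = 3 - 14/Y (J(Y, M) = (-2 + 4*(-3))/Y - 3/(-1) = (-2 - 12)/Y - 3*(-1) = -14/Y + 3 = 3 - 14/Y)
J(3, o)³ = (3 - 14/3)³ = (-5/3)³ = -125/27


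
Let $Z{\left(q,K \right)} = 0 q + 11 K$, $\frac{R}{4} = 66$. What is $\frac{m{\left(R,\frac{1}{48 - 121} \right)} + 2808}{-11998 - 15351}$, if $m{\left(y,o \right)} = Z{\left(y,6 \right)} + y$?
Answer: $- \frac{3138}{27349} \approx -0.11474$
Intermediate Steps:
$R = 264$ ($R = 4 \cdot 66 = 264$)
$Z{\left(q,K \right)} = 11 K$ ($Z{\left(q,K \right)} = 0 + 11 K = 11 K$)
$m{\left(y,o \right)} = 66 + y$ ($m{\left(y,o \right)} = 11 \cdot 6 + y = 66 + y$)
$\frac{m{\left(R,\frac{1}{48 - 121} \right)} + 2808}{-11998 - 15351} = \frac{\left(66 + 264\right) + 2808}{-11998 - 15351} = \frac{330 + 2808}{-27349} = 3138 \left(- \frac{1}{27349}\right) = - \frac{3138}{27349}$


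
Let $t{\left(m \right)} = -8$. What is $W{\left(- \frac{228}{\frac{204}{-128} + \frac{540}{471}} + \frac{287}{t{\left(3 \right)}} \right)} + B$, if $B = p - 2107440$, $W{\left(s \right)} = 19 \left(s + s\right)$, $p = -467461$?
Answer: $- \frac{7660450445}{2996} \approx -2.5569 \cdot 10^{6}$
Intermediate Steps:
$W{\left(s \right)} = 38 s$ ($W{\left(s \right)} = 19 \cdot 2 s = 38 s$)
$B = -2574901$ ($B = -467461 - 2107440 = -2574901$)
$W{\left(- \frac{228}{\frac{204}{-128} + \frac{540}{471}} + \frac{287}{t{\left(3 \right)}} \right)} + B = 38 \left(- \frac{228}{\frac{204}{-128} + \frac{540}{471}} + \frac{287}{-8}\right) - 2574901 = 38 \left(- \frac{228}{204 \left(- \frac{1}{128}\right) + 540 \cdot \frac{1}{471}} + 287 \left(- \frac{1}{8}\right)\right) - 2574901 = 38 \left(- \frac{228}{- \frac{51}{32} + \frac{180}{157}} - \frac{287}{8}\right) - 2574901 = 38 \left(- \frac{228}{- \frac{2247}{5024}} - \frac{287}{8}\right) - 2574901 = 38 \left(\left(-228\right) \left(- \frac{5024}{2247}\right) - \frac{287}{8}\right) - 2574901 = 38 \left(\frac{381824}{749} - \frac{287}{8}\right) - 2574901 = 38 \cdot \frac{2839629}{5992} - 2574901 = \frac{53952951}{2996} - 2574901 = - \frac{7660450445}{2996}$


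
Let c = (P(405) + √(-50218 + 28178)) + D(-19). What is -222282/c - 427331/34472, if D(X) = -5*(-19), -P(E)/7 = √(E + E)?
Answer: (-7703101549 + 26921853*√10 - 854662*I*√5510)/(34472*(95 - 63*√10 + 2*I*√5510)) ≈ 691.71 + 1003.0*I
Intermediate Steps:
P(E) = -7*√2*√E (P(E) = -7*√(E + E) = -7*√2*√E)
D(X) = 95
c = 95 - 63*√10 + 2*I*√5510 (c = (-7*√2*√405 + √(-50218 + 28178)) + 95 = (-7*√2*9*√5 + √(-22040)) + 95 = (-63*√10 + 2*I*√5510) + 95 = 95 - 63*√10 + 2*I*√5510 ≈ -104.22 + 148.46*I)
-222282/c - 427331/34472 = -222282/(95 - 63*√10 + 2*I*√5510) - 427331/34472 = -427331/34472 - 222282/(95 - 63*√10 + 2*I*√5510)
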